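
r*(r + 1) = r^2 + r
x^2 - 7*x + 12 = (x - 4)*(x - 3)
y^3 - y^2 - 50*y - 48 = (y - 8)*(y + 1)*(y + 6)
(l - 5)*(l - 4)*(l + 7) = l^3 - 2*l^2 - 43*l + 140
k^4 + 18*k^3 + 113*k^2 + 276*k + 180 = (k + 1)*(k + 5)*(k + 6)^2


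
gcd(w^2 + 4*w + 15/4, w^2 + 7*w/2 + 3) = w + 3/2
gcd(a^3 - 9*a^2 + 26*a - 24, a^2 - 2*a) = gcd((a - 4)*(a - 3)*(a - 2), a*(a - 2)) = a - 2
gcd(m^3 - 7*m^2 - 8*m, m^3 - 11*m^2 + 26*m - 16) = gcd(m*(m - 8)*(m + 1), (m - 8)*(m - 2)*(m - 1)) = m - 8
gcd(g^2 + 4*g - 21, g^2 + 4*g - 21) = g^2 + 4*g - 21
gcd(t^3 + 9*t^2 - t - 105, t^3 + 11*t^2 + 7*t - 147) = t^2 + 4*t - 21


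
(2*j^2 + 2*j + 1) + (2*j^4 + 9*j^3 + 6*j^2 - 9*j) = 2*j^4 + 9*j^3 + 8*j^2 - 7*j + 1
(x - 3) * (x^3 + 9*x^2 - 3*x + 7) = x^4 + 6*x^3 - 30*x^2 + 16*x - 21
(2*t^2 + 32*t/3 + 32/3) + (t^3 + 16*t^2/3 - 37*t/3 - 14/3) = t^3 + 22*t^2/3 - 5*t/3 + 6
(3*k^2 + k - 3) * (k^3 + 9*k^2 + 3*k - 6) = 3*k^5 + 28*k^4 + 15*k^3 - 42*k^2 - 15*k + 18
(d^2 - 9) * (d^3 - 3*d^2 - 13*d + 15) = d^5 - 3*d^4 - 22*d^3 + 42*d^2 + 117*d - 135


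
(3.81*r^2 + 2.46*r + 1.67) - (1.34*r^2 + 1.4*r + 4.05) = 2.47*r^2 + 1.06*r - 2.38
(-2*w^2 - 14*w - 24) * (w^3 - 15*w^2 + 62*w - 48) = -2*w^5 + 16*w^4 + 62*w^3 - 412*w^2 - 816*w + 1152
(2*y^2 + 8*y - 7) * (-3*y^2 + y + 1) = -6*y^4 - 22*y^3 + 31*y^2 + y - 7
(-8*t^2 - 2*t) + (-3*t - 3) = -8*t^2 - 5*t - 3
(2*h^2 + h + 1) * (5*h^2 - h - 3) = 10*h^4 + 3*h^3 - 2*h^2 - 4*h - 3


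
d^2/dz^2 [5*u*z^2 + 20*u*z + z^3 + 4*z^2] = 10*u + 6*z + 8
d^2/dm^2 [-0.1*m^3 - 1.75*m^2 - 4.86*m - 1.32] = -0.6*m - 3.5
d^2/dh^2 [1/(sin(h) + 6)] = (6*sin(h) + cos(h)^2 + 1)/(sin(h) + 6)^3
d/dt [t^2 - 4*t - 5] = 2*t - 4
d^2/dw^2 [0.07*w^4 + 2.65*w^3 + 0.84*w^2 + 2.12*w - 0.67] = 0.84*w^2 + 15.9*w + 1.68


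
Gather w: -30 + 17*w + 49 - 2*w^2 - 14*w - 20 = -2*w^2 + 3*w - 1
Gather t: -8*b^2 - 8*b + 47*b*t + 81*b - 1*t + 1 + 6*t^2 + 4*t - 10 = -8*b^2 + 73*b + 6*t^2 + t*(47*b + 3) - 9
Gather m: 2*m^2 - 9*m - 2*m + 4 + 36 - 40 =2*m^2 - 11*m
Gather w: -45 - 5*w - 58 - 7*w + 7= -12*w - 96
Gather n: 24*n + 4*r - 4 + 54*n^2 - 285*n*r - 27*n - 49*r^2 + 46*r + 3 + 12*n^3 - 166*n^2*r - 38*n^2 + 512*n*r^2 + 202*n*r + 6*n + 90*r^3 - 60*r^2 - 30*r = 12*n^3 + n^2*(16 - 166*r) + n*(512*r^2 - 83*r + 3) + 90*r^3 - 109*r^2 + 20*r - 1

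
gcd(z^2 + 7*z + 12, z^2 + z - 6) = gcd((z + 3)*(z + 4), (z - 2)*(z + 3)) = z + 3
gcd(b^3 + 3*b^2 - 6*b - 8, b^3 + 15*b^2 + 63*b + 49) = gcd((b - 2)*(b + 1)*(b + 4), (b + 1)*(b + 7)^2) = b + 1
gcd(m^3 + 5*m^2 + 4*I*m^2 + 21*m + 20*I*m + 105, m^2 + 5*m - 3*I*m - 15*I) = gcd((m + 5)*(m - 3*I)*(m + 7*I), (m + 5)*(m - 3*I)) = m^2 + m*(5 - 3*I) - 15*I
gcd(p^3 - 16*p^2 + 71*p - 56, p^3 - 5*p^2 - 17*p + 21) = p^2 - 8*p + 7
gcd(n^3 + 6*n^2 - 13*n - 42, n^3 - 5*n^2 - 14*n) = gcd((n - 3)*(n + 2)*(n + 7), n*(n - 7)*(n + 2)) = n + 2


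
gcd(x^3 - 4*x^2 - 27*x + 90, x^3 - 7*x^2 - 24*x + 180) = x^2 - x - 30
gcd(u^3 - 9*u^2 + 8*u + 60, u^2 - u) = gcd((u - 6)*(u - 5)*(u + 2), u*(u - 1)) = 1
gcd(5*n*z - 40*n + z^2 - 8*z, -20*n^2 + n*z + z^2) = 5*n + z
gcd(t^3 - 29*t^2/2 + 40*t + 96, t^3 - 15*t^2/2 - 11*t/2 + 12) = t^2 - 13*t/2 - 12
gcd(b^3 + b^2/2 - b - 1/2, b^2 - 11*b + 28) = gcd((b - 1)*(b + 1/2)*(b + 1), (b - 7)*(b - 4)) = 1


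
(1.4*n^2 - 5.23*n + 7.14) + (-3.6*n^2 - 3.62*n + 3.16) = -2.2*n^2 - 8.85*n + 10.3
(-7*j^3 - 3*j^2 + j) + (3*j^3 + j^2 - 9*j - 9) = -4*j^3 - 2*j^2 - 8*j - 9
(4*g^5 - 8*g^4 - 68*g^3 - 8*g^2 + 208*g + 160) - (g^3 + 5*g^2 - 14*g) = 4*g^5 - 8*g^4 - 69*g^3 - 13*g^2 + 222*g + 160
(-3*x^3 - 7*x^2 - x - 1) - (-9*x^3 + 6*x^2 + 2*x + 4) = 6*x^3 - 13*x^2 - 3*x - 5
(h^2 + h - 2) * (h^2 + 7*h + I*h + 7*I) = h^4 + 8*h^3 + I*h^3 + 5*h^2 + 8*I*h^2 - 14*h + 5*I*h - 14*I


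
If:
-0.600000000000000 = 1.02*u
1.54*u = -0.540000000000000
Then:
No Solution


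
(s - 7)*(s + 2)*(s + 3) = s^3 - 2*s^2 - 29*s - 42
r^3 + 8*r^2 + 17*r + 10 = (r + 1)*(r + 2)*(r + 5)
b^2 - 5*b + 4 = (b - 4)*(b - 1)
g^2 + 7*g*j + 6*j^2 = (g + j)*(g + 6*j)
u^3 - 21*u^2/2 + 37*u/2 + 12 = (u - 8)*(u - 3)*(u + 1/2)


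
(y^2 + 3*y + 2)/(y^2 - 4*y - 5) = (y + 2)/(y - 5)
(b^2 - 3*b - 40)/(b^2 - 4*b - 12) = (-b^2 + 3*b + 40)/(-b^2 + 4*b + 12)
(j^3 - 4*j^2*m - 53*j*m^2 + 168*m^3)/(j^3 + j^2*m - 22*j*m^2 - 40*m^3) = (j^3 - 4*j^2*m - 53*j*m^2 + 168*m^3)/(j^3 + j^2*m - 22*j*m^2 - 40*m^3)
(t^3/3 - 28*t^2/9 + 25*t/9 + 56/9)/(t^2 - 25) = (3*t^3 - 28*t^2 + 25*t + 56)/(9*(t^2 - 25))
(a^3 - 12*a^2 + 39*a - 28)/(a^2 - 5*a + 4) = a - 7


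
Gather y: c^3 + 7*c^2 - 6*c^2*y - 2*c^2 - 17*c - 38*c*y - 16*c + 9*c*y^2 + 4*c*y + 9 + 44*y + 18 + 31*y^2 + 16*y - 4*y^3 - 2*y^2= c^3 + 5*c^2 - 33*c - 4*y^3 + y^2*(9*c + 29) + y*(-6*c^2 - 34*c + 60) + 27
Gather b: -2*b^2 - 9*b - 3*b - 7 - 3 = -2*b^2 - 12*b - 10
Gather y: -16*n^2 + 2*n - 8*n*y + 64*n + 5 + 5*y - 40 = -16*n^2 + 66*n + y*(5 - 8*n) - 35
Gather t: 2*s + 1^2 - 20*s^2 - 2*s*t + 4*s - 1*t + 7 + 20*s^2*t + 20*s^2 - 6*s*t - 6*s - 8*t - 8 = t*(20*s^2 - 8*s - 9)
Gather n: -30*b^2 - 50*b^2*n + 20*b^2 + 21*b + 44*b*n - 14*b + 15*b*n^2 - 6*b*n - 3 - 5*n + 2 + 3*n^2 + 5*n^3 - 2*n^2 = -10*b^2 + 7*b + 5*n^3 + n^2*(15*b + 1) + n*(-50*b^2 + 38*b - 5) - 1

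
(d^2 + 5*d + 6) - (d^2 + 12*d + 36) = -7*d - 30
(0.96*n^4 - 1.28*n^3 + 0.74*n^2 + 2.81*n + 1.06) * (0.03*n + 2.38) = 0.0288*n^5 + 2.2464*n^4 - 3.0242*n^3 + 1.8455*n^2 + 6.7196*n + 2.5228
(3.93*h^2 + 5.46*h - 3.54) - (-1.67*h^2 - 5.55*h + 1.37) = 5.6*h^2 + 11.01*h - 4.91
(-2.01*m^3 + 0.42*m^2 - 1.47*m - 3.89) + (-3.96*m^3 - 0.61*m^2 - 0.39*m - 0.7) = -5.97*m^3 - 0.19*m^2 - 1.86*m - 4.59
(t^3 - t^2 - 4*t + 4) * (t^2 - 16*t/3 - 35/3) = t^5 - 19*t^4/3 - 31*t^3/3 + 37*t^2 + 76*t/3 - 140/3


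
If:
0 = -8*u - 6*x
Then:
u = -3*x/4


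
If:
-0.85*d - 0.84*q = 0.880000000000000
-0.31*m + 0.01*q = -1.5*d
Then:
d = -0.988235294117647*q - 1.03529411764706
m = -4.74952561669829*q - 5.00948766603416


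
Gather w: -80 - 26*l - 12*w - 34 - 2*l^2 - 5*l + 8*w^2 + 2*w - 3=-2*l^2 - 31*l + 8*w^2 - 10*w - 117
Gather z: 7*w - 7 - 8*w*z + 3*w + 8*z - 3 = 10*w + z*(8 - 8*w) - 10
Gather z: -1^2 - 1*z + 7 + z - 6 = 0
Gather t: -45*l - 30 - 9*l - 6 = -54*l - 36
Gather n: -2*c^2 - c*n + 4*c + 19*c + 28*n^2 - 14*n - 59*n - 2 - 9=-2*c^2 + 23*c + 28*n^2 + n*(-c - 73) - 11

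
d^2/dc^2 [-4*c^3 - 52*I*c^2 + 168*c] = -24*c - 104*I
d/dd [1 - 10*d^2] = -20*d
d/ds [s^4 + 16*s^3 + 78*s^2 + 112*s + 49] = 4*s^3 + 48*s^2 + 156*s + 112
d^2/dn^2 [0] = 0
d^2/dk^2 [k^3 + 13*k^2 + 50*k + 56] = 6*k + 26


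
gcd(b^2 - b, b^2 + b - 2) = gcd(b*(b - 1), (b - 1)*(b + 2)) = b - 1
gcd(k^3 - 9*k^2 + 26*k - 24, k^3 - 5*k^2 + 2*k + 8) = k^2 - 6*k + 8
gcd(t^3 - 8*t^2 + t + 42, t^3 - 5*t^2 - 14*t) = t^2 - 5*t - 14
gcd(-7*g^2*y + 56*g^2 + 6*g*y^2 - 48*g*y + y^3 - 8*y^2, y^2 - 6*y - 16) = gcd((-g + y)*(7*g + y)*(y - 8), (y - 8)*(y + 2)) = y - 8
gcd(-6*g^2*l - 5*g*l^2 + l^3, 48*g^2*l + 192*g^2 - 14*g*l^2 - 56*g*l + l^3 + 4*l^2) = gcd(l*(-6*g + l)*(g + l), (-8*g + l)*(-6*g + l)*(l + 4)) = 6*g - l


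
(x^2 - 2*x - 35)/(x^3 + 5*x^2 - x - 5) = (x - 7)/(x^2 - 1)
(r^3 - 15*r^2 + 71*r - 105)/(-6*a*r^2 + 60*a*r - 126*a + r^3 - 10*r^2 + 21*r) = (r - 5)/(-6*a + r)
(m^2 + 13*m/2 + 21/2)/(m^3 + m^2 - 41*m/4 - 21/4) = 2*(m + 3)/(2*m^2 - 5*m - 3)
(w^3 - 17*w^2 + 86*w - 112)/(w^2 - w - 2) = (w^2 - 15*w + 56)/(w + 1)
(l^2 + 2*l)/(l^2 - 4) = l/(l - 2)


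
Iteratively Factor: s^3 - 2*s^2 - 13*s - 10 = (s + 1)*(s^2 - 3*s - 10) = (s + 1)*(s + 2)*(s - 5)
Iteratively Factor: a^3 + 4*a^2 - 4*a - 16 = (a + 2)*(a^2 + 2*a - 8) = (a - 2)*(a + 2)*(a + 4)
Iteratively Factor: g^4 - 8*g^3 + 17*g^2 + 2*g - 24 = (g - 2)*(g^3 - 6*g^2 + 5*g + 12) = (g - 4)*(g - 2)*(g^2 - 2*g - 3) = (g - 4)*(g - 2)*(g + 1)*(g - 3)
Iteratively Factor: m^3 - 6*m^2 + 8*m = (m - 4)*(m^2 - 2*m) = (m - 4)*(m - 2)*(m)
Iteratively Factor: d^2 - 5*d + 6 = (d - 2)*(d - 3)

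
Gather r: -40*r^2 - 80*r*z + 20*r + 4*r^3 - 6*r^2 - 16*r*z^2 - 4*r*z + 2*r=4*r^3 - 46*r^2 + r*(-16*z^2 - 84*z + 22)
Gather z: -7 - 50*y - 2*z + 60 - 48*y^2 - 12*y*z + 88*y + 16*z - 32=-48*y^2 + 38*y + z*(14 - 12*y) + 21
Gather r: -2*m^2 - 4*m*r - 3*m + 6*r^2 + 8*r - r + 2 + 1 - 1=-2*m^2 - 3*m + 6*r^2 + r*(7 - 4*m) + 2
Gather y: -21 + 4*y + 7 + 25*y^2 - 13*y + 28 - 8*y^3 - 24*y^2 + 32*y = -8*y^3 + y^2 + 23*y + 14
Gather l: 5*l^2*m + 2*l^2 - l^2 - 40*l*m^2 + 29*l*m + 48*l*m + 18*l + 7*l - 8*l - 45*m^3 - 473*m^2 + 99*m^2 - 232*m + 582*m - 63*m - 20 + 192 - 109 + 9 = l^2*(5*m + 1) + l*(-40*m^2 + 77*m + 17) - 45*m^3 - 374*m^2 + 287*m + 72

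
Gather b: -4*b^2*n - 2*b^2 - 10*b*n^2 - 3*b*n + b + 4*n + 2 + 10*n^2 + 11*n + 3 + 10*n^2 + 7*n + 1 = b^2*(-4*n - 2) + b*(-10*n^2 - 3*n + 1) + 20*n^2 + 22*n + 6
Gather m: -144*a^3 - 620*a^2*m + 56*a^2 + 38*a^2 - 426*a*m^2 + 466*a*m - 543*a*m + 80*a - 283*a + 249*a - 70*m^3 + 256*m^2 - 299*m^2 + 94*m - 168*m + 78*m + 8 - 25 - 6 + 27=-144*a^3 + 94*a^2 + 46*a - 70*m^3 + m^2*(-426*a - 43) + m*(-620*a^2 - 77*a + 4) + 4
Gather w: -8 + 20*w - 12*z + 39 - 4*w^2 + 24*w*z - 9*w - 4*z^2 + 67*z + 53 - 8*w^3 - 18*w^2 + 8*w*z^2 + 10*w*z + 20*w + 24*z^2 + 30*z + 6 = -8*w^3 - 22*w^2 + w*(8*z^2 + 34*z + 31) + 20*z^2 + 85*z + 90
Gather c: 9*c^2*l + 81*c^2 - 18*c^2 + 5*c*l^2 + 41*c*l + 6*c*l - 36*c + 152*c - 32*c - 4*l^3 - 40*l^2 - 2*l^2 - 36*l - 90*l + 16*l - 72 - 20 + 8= c^2*(9*l + 63) + c*(5*l^2 + 47*l + 84) - 4*l^3 - 42*l^2 - 110*l - 84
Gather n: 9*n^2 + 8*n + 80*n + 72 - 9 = 9*n^2 + 88*n + 63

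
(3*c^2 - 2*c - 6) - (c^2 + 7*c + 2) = 2*c^2 - 9*c - 8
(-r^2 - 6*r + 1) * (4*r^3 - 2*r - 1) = -4*r^5 - 24*r^4 + 6*r^3 + 13*r^2 + 4*r - 1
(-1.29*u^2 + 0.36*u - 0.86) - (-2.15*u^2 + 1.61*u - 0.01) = 0.86*u^2 - 1.25*u - 0.85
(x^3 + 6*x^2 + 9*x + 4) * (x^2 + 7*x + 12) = x^5 + 13*x^4 + 63*x^3 + 139*x^2 + 136*x + 48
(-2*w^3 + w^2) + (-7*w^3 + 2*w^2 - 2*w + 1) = -9*w^3 + 3*w^2 - 2*w + 1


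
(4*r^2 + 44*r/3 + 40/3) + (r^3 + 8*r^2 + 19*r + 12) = r^3 + 12*r^2 + 101*r/3 + 76/3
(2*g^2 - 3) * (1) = 2*g^2 - 3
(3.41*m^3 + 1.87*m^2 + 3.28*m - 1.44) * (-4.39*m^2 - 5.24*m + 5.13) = -14.9699*m^5 - 26.0777*m^4 - 6.7047*m^3 - 1.2725*m^2 + 24.372*m - 7.3872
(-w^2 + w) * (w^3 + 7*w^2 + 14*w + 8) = -w^5 - 6*w^4 - 7*w^3 + 6*w^2 + 8*w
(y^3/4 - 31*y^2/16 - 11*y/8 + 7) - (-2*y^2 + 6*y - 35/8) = y^3/4 + y^2/16 - 59*y/8 + 91/8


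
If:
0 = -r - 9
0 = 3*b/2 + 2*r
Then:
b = 12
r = -9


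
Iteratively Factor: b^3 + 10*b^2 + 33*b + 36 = (b + 3)*(b^2 + 7*b + 12) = (b + 3)*(b + 4)*(b + 3)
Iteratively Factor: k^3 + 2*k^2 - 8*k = (k - 2)*(k^2 + 4*k) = k*(k - 2)*(k + 4)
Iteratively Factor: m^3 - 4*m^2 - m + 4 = (m - 1)*(m^2 - 3*m - 4) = (m - 1)*(m + 1)*(m - 4)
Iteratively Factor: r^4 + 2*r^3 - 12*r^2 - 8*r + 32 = (r - 2)*(r^3 + 4*r^2 - 4*r - 16) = (r - 2)*(r + 4)*(r^2 - 4) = (r - 2)^2*(r + 4)*(r + 2)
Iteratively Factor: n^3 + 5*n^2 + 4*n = (n + 4)*(n^2 + n) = (n + 1)*(n + 4)*(n)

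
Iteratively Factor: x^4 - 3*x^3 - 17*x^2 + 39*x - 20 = (x + 4)*(x^3 - 7*x^2 + 11*x - 5) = (x - 1)*(x + 4)*(x^2 - 6*x + 5) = (x - 1)^2*(x + 4)*(x - 5)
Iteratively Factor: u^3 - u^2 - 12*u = (u + 3)*(u^2 - 4*u) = (u - 4)*(u + 3)*(u)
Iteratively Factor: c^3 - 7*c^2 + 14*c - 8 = (c - 4)*(c^2 - 3*c + 2) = (c - 4)*(c - 2)*(c - 1)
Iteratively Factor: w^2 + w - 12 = (w + 4)*(w - 3)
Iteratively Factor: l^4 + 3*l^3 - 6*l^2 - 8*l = (l - 2)*(l^3 + 5*l^2 + 4*l) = l*(l - 2)*(l^2 + 5*l + 4) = l*(l - 2)*(l + 4)*(l + 1)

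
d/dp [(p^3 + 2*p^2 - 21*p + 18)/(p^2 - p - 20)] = (p^4 - 2*p^3 - 41*p^2 - 116*p + 438)/(p^4 - 2*p^3 - 39*p^2 + 40*p + 400)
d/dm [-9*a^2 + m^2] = 2*m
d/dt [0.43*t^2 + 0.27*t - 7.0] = 0.86*t + 0.27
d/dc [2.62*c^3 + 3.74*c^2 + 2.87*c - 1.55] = 7.86*c^2 + 7.48*c + 2.87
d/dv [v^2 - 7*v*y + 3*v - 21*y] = 2*v - 7*y + 3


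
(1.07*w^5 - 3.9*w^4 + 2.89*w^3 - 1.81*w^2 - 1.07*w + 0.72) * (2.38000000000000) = 2.5466*w^5 - 9.282*w^4 + 6.8782*w^3 - 4.3078*w^2 - 2.5466*w + 1.7136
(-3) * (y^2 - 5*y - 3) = -3*y^2 + 15*y + 9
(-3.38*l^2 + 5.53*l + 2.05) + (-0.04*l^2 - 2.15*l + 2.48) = -3.42*l^2 + 3.38*l + 4.53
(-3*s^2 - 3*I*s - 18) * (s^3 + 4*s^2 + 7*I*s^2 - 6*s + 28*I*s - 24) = -3*s^5 - 12*s^4 - 24*I*s^4 + 21*s^3 - 96*I*s^3 + 84*s^2 - 108*I*s^2 + 108*s - 432*I*s + 432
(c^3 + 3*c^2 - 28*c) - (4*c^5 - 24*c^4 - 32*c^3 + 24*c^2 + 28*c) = -4*c^5 + 24*c^4 + 33*c^3 - 21*c^2 - 56*c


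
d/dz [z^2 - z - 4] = 2*z - 1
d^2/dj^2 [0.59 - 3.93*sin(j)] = 3.93*sin(j)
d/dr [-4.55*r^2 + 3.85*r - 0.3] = 3.85 - 9.1*r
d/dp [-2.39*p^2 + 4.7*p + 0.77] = 4.7 - 4.78*p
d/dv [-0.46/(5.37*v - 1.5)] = 2.4702/(5.37*v - 1.5)^2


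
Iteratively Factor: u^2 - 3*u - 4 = (u + 1)*(u - 4)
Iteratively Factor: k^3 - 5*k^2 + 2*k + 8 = (k - 2)*(k^2 - 3*k - 4) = (k - 2)*(k + 1)*(k - 4)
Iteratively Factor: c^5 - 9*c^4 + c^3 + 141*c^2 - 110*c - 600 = (c + 2)*(c^4 - 11*c^3 + 23*c^2 + 95*c - 300) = (c - 5)*(c + 2)*(c^3 - 6*c^2 - 7*c + 60) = (c - 5)*(c - 4)*(c + 2)*(c^2 - 2*c - 15) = (c - 5)*(c - 4)*(c + 2)*(c + 3)*(c - 5)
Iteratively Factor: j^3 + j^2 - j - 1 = (j + 1)*(j^2 - 1) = (j - 1)*(j + 1)*(j + 1)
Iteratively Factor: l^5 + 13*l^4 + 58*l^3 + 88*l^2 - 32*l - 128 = (l + 4)*(l^4 + 9*l^3 + 22*l^2 - 32) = (l + 4)^2*(l^3 + 5*l^2 + 2*l - 8) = (l + 4)^3*(l^2 + l - 2) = (l - 1)*(l + 4)^3*(l + 2)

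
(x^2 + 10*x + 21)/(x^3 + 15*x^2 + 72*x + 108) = (x + 7)/(x^2 + 12*x + 36)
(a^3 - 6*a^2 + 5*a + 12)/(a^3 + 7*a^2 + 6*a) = (a^2 - 7*a + 12)/(a*(a + 6))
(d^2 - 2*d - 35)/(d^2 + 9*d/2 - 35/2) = 2*(d^2 - 2*d - 35)/(2*d^2 + 9*d - 35)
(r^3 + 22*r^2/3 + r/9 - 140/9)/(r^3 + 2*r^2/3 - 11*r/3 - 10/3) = (r^2 + 17*r/3 - 28/3)/(r^2 - r - 2)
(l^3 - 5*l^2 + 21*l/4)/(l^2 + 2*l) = (l^2 - 5*l + 21/4)/(l + 2)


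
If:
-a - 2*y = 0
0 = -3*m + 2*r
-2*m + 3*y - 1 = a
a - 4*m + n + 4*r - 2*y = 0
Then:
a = -2*y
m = 5*y/2 - 1/2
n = 1 - y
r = 15*y/4 - 3/4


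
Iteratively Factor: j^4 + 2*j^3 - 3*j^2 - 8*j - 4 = (j + 1)*(j^3 + j^2 - 4*j - 4) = (j + 1)*(j + 2)*(j^2 - j - 2) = (j + 1)^2*(j + 2)*(j - 2)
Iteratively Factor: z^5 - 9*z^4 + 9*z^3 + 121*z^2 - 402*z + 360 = (z - 3)*(z^4 - 6*z^3 - 9*z^2 + 94*z - 120) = (z - 3)*(z - 2)*(z^3 - 4*z^2 - 17*z + 60) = (z - 5)*(z - 3)*(z - 2)*(z^2 + z - 12) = (z - 5)*(z - 3)^2*(z - 2)*(z + 4)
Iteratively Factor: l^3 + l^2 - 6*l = (l)*(l^2 + l - 6) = l*(l - 2)*(l + 3)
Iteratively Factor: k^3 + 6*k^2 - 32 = (k + 4)*(k^2 + 2*k - 8) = (k + 4)^2*(k - 2)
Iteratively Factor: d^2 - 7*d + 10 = (d - 5)*(d - 2)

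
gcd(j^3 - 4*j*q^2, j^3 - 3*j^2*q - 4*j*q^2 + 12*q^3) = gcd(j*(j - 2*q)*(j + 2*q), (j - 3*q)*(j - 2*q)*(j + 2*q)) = -j^2 + 4*q^2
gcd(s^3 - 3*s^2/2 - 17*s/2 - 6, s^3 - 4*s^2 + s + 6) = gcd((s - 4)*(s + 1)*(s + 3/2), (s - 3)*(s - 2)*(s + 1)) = s + 1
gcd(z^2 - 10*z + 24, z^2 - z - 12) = z - 4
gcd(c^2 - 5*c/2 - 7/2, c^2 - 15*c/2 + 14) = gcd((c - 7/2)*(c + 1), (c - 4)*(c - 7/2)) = c - 7/2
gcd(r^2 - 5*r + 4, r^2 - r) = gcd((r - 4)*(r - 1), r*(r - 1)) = r - 1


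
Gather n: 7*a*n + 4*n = n*(7*a + 4)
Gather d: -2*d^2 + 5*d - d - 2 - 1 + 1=-2*d^2 + 4*d - 2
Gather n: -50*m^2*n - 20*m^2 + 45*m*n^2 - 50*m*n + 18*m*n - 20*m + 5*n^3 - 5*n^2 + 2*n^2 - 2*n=-20*m^2 - 20*m + 5*n^3 + n^2*(45*m - 3) + n*(-50*m^2 - 32*m - 2)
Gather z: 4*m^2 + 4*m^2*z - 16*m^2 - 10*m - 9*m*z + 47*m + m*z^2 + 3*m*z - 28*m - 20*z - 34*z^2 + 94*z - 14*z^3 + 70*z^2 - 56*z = -12*m^2 + 9*m - 14*z^3 + z^2*(m + 36) + z*(4*m^2 - 6*m + 18)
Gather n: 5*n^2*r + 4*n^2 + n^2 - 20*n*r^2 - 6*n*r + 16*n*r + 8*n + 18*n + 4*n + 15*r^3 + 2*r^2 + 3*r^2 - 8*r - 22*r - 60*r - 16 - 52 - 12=n^2*(5*r + 5) + n*(-20*r^2 + 10*r + 30) + 15*r^3 + 5*r^2 - 90*r - 80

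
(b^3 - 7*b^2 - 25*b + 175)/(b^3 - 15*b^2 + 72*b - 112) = (b^2 - 25)/(b^2 - 8*b + 16)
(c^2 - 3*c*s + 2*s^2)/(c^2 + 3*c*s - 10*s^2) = (c - s)/(c + 5*s)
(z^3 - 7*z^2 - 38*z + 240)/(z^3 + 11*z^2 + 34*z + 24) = (z^2 - 13*z + 40)/(z^2 + 5*z + 4)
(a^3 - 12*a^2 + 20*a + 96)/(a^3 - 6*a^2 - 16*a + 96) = (a^2 - 6*a - 16)/(a^2 - 16)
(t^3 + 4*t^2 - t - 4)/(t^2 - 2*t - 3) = (t^2 + 3*t - 4)/(t - 3)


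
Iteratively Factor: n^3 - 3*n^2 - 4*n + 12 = (n - 2)*(n^2 - n - 6) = (n - 3)*(n - 2)*(n + 2)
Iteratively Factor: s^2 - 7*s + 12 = (s - 3)*(s - 4)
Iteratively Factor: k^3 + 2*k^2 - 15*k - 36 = (k + 3)*(k^2 - k - 12) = (k - 4)*(k + 3)*(k + 3)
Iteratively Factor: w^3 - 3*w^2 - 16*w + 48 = (w - 4)*(w^2 + w - 12) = (w - 4)*(w - 3)*(w + 4)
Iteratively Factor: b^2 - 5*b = (b - 5)*(b)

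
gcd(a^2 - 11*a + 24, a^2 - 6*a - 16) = a - 8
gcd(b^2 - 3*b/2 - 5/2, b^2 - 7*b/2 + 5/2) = b - 5/2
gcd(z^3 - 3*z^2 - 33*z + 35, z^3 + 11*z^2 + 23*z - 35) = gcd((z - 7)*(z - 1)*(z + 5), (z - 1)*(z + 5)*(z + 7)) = z^2 + 4*z - 5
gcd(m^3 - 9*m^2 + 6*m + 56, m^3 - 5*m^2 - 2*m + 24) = m^2 - 2*m - 8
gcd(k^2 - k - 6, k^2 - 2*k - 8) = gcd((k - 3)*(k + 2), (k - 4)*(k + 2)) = k + 2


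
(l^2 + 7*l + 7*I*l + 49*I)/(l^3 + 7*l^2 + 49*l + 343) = 1/(l - 7*I)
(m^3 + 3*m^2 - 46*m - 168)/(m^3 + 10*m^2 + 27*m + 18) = (m^2 - 3*m - 28)/(m^2 + 4*m + 3)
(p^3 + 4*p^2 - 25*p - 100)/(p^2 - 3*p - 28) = (p^2 - 25)/(p - 7)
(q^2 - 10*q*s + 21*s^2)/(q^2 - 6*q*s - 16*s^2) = (-q^2 + 10*q*s - 21*s^2)/(-q^2 + 6*q*s + 16*s^2)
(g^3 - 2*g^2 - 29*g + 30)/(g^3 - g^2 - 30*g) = (g - 1)/g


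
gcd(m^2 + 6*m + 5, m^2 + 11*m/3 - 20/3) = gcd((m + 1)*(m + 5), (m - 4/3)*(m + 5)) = m + 5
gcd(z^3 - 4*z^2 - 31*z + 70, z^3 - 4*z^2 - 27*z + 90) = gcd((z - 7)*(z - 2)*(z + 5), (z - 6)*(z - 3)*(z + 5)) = z + 5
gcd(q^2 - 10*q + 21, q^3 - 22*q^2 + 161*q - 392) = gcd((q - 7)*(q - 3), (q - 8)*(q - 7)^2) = q - 7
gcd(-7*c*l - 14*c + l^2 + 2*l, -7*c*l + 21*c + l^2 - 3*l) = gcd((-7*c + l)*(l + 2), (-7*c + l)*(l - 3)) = 7*c - l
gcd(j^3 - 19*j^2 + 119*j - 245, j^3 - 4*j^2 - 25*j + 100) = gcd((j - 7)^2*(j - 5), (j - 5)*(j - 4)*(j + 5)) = j - 5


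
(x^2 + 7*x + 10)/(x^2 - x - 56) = (x^2 + 7*x + 10)/(x^2 - x - 56)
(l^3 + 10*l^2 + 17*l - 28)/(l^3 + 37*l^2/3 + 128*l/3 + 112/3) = 3*(l - 1)/(3*l + 4)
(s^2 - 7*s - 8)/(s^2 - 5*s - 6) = (s - 8)/(s - 6)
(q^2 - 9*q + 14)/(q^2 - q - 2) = (q - 7)/(q + 1)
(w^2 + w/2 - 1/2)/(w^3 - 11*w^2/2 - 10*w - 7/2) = (2*w - 1)/(2*w^2 - 13*w - 7)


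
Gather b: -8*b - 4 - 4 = -8*b - 8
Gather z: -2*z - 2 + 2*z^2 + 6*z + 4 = 2*z^2 + 4*z + 2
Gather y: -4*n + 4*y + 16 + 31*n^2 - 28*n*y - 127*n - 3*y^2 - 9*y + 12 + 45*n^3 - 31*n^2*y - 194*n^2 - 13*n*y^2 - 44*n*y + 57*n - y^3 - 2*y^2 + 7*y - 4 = 45*n^3 - 163*n^2 - 74*n - y^3 + y^2*(-13*n - 5) + y*(-31*n^2 - 72*n + 2) + 24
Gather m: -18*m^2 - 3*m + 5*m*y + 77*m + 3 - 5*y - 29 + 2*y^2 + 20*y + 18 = -18*m^2 + m*(5*y + 74) + 2*y^2 + 15*y - 8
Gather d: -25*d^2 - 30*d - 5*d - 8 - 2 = -25*d^2 - 35*d - 10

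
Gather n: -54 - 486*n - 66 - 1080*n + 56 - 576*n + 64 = -2142*n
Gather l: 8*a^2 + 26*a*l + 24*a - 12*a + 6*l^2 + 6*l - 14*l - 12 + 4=8*a^2 + 12*a + 6*l^2 + l*(26*a - 8) - 8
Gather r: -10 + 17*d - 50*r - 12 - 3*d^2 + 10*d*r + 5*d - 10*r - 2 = -3*d^2 + 22*d + r*(10*d - 60) - 24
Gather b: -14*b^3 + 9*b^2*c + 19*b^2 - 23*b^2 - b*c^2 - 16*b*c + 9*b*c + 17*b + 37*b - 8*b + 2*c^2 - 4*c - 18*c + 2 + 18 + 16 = -14*b^3 + b^2*(9*c - 4) + b*(-c^2 - 7*c + 46) + 2*c^2 - 22*c + 36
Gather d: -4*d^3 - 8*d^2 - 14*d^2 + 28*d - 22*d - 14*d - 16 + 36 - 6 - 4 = -4*d^3 - 22*d^2 - 8*d + 10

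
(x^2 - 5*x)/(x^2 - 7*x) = (x - 5)/(x - 7)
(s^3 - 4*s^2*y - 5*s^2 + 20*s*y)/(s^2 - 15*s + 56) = s*(s^2 - 4*s*y - 5*s + 20*y)/(s^2 - 15*s + 56)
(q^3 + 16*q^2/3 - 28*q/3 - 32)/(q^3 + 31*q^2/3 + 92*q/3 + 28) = (3*q - 8)/(3*q + 7)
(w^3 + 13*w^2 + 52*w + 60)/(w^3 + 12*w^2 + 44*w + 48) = (w + 5)/(w + 4)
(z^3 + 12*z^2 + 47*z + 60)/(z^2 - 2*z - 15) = (z^2 + 9*z + 20)/(z - 5)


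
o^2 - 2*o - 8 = (o - 4)*(o + 2)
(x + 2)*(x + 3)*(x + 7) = x^3 + 12*x^2 + 41*x + 42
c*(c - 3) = c^2 - 3*c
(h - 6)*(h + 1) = h^2 - 5*h - 6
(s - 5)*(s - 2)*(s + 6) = s^3 - s^2 - 32*s + 60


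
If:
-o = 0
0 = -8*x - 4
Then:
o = 0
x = -1/2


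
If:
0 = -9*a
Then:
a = 0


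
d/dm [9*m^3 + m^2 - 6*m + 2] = 27*m^2 + 2*m - 6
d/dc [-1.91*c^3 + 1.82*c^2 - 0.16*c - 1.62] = -5.73*c^2 + 3.64*c - 0.16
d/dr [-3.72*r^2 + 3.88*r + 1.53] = 3.88 - 7.44*r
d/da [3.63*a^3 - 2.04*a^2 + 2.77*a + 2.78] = 10.89*a^2 - 4.08*a + 2.77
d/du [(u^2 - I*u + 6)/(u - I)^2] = (-I*u - 13)/(u^3 - 3*I*u^2 - 3*u + I)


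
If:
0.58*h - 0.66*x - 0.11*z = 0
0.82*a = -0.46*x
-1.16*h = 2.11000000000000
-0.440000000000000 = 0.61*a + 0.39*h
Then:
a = 0.44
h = -1.82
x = -0.79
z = -4.87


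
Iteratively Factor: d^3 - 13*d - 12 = (d + 3)*(d^2 - 3*d - 4) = (d + 1)*(d + 3)*(d - 4)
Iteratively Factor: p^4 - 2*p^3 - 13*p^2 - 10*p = (p + 2)*(p^3 - 4*p^2 - 5*p) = p*(p + 2)*(p^2 - 4*p - 5) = p*(p + 1)*(p + 2)*(p - 5)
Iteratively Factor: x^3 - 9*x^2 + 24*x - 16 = (x - 4)*(x^2 - 5*x + 4) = (x - 4)*(x - 1)*(x - 4)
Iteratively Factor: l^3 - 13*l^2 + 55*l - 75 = (l - 3)*(l^2 - 10*l + 25) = (l - 5)*(l - 3)*(l - 5)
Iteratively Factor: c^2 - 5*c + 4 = (c - 4)*(c - 1)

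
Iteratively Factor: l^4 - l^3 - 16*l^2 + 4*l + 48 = (l + 3)*(l^3 - 4*l^2 - 4*l + 16) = (l - 2)*(l + 3)*(l^2 - 2*l - 8) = (l - 2)*(l + 2)*(l + 3)*(l - 4)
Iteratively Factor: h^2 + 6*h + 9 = (h + 3)*(h + 3)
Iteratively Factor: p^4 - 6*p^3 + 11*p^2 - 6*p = (p)*(p^3 - 6*p^2 + 11*p - 6) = p*(p - 1)*(p^2 - 5*p + 6) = p*(p - 3)*(p - 1)*(p - 2)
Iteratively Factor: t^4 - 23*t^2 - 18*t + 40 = (t - 5)*(t^3 + 5*t^2 + 2*t - 8) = (t - 5)*(t - 1)*(t^2 + 6*t + 8) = (t - 5)*(t - 1)*(t + 2)*(t + 4)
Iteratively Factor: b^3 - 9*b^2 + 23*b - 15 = (b - 3)*(b^2 - 6*b + 5) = (b - 3)*(b - 1)*(b - 5)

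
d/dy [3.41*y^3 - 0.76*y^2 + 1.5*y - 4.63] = 10.23*y^2 - 1.52*y + 1.5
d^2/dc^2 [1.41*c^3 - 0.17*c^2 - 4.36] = 8.46*c - 0.34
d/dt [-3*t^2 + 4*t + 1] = 4 - 6*t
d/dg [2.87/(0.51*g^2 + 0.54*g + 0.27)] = (-2.9274*g - 1.5498)/(0.51*g^2 + 0.54*g + 0.27)^2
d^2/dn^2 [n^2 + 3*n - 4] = 2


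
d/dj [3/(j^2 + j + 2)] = 3*(-2*j - 1)/(j^2 + j + 2)^2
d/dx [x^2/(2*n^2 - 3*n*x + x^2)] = x*(4*n^2 - 6*n*x + 2*x^2 + x*(3*n - 2*x))/(2*n^2 - 3*n*x + x^2)^2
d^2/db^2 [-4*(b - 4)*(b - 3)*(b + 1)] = 48 - 24*b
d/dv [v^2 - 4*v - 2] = 2*v - 4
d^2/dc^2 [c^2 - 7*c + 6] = 2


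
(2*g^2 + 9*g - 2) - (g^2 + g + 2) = g^2 + 8*g - 4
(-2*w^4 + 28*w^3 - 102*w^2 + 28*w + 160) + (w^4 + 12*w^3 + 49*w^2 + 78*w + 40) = -w^4 + 40*w^3 - 53*w^2 + 106*w + 200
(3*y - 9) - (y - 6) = 2*y - 3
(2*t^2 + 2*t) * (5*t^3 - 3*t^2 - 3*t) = 10*t^5 + 4*t^4 - 12*t^3 - 6*t^2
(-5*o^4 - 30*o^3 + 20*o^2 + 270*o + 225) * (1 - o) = 5*o^5 + 25*o^4 - 50*o^3 - 250*o^2 + 45*o + 225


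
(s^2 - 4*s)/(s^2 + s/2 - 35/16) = 16*s*(s - 4)/(16*s^2 + 8*s - 35)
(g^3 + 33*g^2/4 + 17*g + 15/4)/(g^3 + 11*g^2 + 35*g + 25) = (4*g^2 + 13*g + 3)/(4*(g^2 + 6*g + 5))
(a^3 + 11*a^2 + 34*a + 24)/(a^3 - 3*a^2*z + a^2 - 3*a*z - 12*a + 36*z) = (-a^2 - 7*a - 6)/(-a^2 + 3*a*z + 3*a - 9*z)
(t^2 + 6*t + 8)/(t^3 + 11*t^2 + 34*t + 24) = (t + 2)/(t^2 + 7*t + 6)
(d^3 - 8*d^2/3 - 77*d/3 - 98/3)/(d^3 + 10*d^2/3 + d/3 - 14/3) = (d - 7)/(d - 1)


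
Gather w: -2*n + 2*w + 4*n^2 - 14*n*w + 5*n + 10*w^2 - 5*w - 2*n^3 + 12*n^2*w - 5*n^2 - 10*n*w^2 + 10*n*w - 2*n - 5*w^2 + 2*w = -2*n^3 - n^2 + n + w^2*(5 - 10*n) + w*(12*n^2 - 4*n - 1)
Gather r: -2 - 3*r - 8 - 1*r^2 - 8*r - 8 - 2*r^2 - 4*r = -3*r^2 - 15*r - 18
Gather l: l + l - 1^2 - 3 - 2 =2*l - 6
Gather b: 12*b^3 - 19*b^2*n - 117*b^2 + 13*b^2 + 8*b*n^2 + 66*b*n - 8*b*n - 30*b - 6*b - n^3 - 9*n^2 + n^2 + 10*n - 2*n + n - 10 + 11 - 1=12*b^3 + b^2*(-19*n - 104) + b*(8*n^2 + 58*n - 36) - n^3 - 8*n^2 + 9*n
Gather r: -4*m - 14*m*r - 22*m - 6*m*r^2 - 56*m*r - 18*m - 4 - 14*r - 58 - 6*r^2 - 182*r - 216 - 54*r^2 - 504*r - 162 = -44*m + r^2*(-6*m - 60) + r*(-70*m - 700) - 440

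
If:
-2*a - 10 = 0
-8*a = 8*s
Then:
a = -5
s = 5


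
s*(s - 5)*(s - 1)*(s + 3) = s^4 - 3*s^3 - 13*s^2 + 15*s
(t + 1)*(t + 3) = t^2 + 4*t + 3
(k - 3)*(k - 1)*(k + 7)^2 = k^4 + 10*k^3 - 4*k^2 - 154*k + 147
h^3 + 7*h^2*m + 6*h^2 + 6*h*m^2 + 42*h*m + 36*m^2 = (h + 6)*(h + m)*(h + 6*m)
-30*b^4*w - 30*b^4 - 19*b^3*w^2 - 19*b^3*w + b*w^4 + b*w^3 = (-5*b + w)*(2*b + w)*(3*b + w)*(b*w + b)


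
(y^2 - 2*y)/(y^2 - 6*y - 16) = y*(2 - y)/(-y^2 + 6*y + 16)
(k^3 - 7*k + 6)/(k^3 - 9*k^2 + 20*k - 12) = (k + 3)/(k - 6)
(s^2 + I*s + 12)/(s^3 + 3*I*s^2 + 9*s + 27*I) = (s + 4*I)/(s^2 + 6*I*s - 9)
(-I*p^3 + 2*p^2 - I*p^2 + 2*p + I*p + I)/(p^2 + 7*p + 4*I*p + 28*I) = (-I*p^3 + p^2*(2 - I) + p*(2 + I) + I)/(p^2 + p*(7 + 4*I) + 28*I)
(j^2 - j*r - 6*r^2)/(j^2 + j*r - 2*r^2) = (-j + 3*r)/(-j + r)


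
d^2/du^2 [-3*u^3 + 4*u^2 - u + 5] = 8 - 18*u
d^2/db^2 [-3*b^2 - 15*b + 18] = -6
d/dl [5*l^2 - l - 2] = 10*l - 1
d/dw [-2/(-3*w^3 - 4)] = -18*w^2/(3*w^3 + 4)^2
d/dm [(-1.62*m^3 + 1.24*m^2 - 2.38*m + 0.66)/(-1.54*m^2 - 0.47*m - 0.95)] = (2.4948*m^4 + 1.5228*m^3 + 0.369*m^2 - 0.3232*m + 2.5712)/(2.3716*m^4 + 1.4476*m^3 + 3.1469*m^2 + 0.893*m + 0.9025)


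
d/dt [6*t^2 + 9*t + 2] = 12*t + 9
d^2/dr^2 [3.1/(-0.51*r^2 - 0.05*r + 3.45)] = (1.61262*r^2 + 0.1581*r - 3.1*(1.02*r + 0.05)*(2.04*r + 0.1) - 10.9089)/(0.51*r^2 + 0.05*r - 3.45)^3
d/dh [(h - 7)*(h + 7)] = 2*h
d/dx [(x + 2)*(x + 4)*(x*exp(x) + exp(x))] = (x^3 + 10*x^2 + 28*x + 22)*exp(x)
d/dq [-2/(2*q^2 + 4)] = 2*q/(q^2 + 2)^2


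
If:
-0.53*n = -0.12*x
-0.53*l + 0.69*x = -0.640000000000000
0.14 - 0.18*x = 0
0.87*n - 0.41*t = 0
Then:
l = 2.22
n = 0.18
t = 0.37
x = 0.78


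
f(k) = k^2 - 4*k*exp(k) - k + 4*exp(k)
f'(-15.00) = -31.00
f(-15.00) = 240.00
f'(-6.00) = -12.94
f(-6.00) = 42.07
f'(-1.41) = -2.44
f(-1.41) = 5.75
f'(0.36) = -2.34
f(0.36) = 3.44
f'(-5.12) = -11.12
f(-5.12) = 31.48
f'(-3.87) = -8.42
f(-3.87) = 19.25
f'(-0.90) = -1.34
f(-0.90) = 4.80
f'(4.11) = -994.74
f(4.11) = -745.40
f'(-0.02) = -0.96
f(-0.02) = 4.02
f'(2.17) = -72.68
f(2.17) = -38.45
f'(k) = -4*k*exp(k) + 2*k - 1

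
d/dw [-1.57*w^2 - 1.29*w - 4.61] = -3.14*w - 1.29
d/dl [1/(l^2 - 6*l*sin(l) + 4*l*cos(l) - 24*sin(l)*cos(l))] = 2*(2*l*sin(l) + 3*l*cos(l) - l + 3*sin(l) - 2*cos(l) + 12*cos(2*l))/((l - 6*sin(l))^2*(l + 4*cos(l))^2)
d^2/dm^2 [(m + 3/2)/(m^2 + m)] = (-m*(m + 1)*(6*m + 5) + (2*m + 1)^2*(2*m + 3))/(m^3*(m + 1)^3)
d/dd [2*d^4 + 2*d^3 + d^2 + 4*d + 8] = 8*d^3 + 6*d^2 + 2*d + 4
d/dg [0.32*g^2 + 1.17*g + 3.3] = 0.64*g + 1.17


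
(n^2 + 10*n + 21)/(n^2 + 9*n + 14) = (n + 3)/(n + 2)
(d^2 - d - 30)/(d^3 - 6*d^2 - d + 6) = (d + 5)/(d^2 - 1)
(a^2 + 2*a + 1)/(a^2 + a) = (a + 1)/a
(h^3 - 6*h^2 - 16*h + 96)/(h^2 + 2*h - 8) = (h^2 - 10*h + 24)/(h - 2)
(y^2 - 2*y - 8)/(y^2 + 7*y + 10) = (y - 4)/(y + 5)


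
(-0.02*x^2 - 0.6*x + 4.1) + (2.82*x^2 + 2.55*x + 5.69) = 2.8*x^2 + 1.95*x + 9.79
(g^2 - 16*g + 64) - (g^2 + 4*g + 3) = 61 - 20*g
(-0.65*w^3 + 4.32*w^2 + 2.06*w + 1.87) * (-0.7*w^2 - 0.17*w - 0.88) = 0.455*w^5 - 2.9135*w^4 - 1.6044*w^3 - 5.4608*w^2 - 2.1307*w - 1.6456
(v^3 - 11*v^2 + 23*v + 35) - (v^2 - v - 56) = v^3 - 12*v^2 + 24*v + 91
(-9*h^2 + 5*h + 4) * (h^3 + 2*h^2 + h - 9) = -9*h^5 - 13*h^4 + 5*h^3 + 94*h^2 - 41*h - 36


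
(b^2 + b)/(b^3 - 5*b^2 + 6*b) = (b + 1)/(b^2 - 5*b + 6)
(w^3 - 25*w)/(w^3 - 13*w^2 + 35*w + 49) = w*(w^2 - 25)/(w^3 - 13*w^2 + 35*w + 49)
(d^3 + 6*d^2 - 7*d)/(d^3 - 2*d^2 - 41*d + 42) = d*(d + 7)/(d^2 - d - 42)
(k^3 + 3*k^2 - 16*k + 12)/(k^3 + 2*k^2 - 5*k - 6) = (k^2 + 5*k - 6)/(k^2 + 4*k + 3)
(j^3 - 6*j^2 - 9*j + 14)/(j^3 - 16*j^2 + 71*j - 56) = (j + 2)/(j - 8)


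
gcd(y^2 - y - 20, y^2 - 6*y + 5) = y - 5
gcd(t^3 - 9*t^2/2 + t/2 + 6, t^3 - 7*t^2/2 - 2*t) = t - 4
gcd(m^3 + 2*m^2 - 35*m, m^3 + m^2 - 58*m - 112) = m + 7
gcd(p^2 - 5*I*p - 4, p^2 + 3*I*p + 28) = p - 4*I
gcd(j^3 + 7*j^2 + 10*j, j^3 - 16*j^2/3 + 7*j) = j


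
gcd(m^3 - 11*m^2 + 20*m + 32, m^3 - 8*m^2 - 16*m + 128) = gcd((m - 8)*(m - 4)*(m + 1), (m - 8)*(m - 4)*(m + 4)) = m^2 - 12*m + 32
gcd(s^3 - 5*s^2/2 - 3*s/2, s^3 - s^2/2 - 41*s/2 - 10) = s + 1/2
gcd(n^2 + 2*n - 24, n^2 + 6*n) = n + 6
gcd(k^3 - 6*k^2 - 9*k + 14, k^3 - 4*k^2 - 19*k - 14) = k^2 - 5*k - 14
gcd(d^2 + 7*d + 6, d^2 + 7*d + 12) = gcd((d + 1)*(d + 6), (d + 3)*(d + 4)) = 1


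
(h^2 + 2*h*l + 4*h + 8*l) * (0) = 0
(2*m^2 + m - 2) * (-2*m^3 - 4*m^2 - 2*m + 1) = -4*m^5 - 10*m^4 - 4*m^3 + 8*m^2 + 5*m - 2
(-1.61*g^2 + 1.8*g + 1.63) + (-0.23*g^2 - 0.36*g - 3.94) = -1.84*g^2 + 1.44*g - 2.31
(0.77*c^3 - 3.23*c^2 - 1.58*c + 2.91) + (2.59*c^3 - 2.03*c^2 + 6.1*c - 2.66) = 3.36*c^3 - 5.26*c^2 + 4.52*c + 0.25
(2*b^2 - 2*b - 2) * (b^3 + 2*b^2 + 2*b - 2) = 2*b^5 + 2*b^4 - 2*b^3 - 12*b^2 + 4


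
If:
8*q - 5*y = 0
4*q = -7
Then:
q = -7/4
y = -14/5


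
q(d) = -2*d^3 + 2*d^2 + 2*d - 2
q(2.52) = -16.27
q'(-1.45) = -16.42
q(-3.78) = 127.04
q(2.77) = -23.62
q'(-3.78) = -98.85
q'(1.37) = -3.78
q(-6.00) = 490.00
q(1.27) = -0.33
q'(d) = -6*d^2 + 4*d + 2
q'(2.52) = -26.02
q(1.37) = -0.65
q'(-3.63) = -91.58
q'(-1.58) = -19.30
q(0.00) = -2.00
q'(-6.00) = -238.00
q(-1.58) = 7.72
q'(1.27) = -2.60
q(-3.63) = 112.76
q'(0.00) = 2.00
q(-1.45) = 5.40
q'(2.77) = -32.96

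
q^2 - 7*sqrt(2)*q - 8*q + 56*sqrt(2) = (q - 8)*(q - 7*sqrt(2))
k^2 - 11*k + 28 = (k - 7)*(k - 4)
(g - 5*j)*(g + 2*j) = g^2 - 3*g*j - 10*j^2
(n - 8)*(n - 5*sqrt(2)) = n^2 - 8*n - 5*sqrt(2)*n + 40*sqrt(2)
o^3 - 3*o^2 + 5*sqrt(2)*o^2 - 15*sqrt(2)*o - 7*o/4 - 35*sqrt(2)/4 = (o - 7/2)*(o + 1/2)*(o + 5*sqrt(2))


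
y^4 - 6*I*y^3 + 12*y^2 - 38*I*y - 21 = (y - 7*I)*(y - I)^2*(y + 3*I)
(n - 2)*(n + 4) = n^2 + 2*n - 8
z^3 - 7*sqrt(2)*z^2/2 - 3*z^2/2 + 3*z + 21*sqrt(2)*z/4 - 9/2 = (z - 3/2)*(z - 3*sqrt(2))*(z - sqrt(2)/2)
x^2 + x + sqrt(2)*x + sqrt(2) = (x + 1)*(x + sqrt(2))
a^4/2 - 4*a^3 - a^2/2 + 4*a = a*(a/2 + 1/2)*(a - 8)*(a - 1)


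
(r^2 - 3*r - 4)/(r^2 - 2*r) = (r^2 - 3*r - 4)/(r*(r - 2))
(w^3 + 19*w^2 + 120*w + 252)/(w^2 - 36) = (w^2 + 13*w + 42)/(w - 6)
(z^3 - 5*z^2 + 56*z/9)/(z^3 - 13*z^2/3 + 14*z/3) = (z - 8/3)/(z - 2)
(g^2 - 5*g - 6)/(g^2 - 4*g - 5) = (g - 6)/(g - 5)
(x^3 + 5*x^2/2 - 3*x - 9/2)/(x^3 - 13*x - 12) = (x - 3/2)/(x - 4)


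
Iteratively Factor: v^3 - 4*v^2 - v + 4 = (v - 1)*(v^2 - 3*v - 4) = (v - 4)*(v - 1)*(v + 1)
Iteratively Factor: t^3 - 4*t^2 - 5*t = (t + 1)*(t^2 - 5*t) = (t - 5)*(t + 1)*(t)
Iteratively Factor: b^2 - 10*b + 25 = (b - 5)*(b - 5)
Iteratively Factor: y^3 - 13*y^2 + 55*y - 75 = (y - 3)*(y^2 - 10*y + 25) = (y - 5)*(y - 3)*(y - 5)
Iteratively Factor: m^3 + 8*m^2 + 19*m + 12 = (m + 1)*(m^2 + 7*m + 12) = (m + 1)*(m + 4)*(m + 3)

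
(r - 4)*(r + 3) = r^2 - r - 12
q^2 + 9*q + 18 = (q + 3)*(q + 6)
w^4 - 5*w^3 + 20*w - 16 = (w - 4)*(w - 2)*(w - 1)*(w + 2)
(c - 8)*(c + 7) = c^2 - c - 56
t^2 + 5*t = t*(t + 5)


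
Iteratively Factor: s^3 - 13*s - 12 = (s - 4)*(s^2 + 4*s + 3) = (s - 4)*(s + 1)*(s + 3)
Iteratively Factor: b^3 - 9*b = (b)*(b^2 - 9) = b*(b + 3)*(b - 3)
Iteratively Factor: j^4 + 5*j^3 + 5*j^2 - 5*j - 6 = (j - 1)*(j^3 + 6*j^2 + 11*j + 6) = (j - 1)*(j + 2)*(j^2 + 4*j + 3) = (j - 1)*(j + 2)*(j + 3)*(j + 1)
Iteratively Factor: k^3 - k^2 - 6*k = (k - 3)*(k^2 + 2*k) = (k - 3)*(k + 2)*(k)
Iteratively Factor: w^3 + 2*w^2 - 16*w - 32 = (w - 4)*(w^2 + 6*w + 8) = (w - 4)*(w + 4)*(w + 2)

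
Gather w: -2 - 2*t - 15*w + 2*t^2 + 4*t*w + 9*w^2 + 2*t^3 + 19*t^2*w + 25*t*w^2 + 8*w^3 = 2*t^3 + 2*t^2 - 2*t + 8*w^3 + w^2*(25*t + 9) + w*(19*t^2 + 4*t - 15) - 2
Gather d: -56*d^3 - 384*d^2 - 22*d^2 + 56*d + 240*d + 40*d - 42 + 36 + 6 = -56*d^3 - 406*d^2 + 336*d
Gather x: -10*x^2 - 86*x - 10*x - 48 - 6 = -10*x^2 - 96*x - 54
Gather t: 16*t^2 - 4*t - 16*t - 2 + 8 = 16*t^2 - 20*t + 6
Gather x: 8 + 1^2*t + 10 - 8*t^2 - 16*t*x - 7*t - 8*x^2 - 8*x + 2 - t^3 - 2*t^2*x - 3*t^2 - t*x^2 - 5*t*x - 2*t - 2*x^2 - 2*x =-t^3 - 11*t^2 - 8*t + x^2*(-t - 10) + x*(-2*t^2 - 21*t - 10) + 20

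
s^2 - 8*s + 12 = (s - 6)*(s - 2)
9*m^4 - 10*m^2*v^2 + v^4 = (-3*m + v)*(-m + v)*(m + v)*(3*m + v)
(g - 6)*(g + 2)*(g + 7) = g^3 + 3*g^2 - 40*g - 84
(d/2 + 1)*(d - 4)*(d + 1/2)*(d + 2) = d^4/2 + d^3/4 - 6*d^2 - 11*d - 4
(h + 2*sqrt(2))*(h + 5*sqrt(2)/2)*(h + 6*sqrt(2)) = h^3 + 21*sqrt(2)*h^2/2 + 64*h + 60*sqrt(2)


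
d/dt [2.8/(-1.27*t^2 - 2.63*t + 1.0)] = (7.112*t + 7.364)/(1.27*t^2 + 2.63*t - 1.0)^2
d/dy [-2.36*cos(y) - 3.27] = 2.36*sin(y)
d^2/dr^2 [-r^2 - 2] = -2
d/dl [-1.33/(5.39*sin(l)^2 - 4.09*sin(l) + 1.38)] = (14.3374*sin(l) - 5.4397)*cos(l)/(5.39*sin(l)^2 - 4.09*sin(l) + 1.38)^2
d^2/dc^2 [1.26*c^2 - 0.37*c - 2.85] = 2.52000000000000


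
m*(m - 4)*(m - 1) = m^3 - 5*m^2 + 4*m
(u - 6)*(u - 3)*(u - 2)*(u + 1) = u^4 - 10*u^3 + 25*u^2 - 36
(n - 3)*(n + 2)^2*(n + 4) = n^4 + 5*n^3 - 4*n^2 - 44*n - 48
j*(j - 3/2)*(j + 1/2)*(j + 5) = j^4 + 4*j^3 - 23*j^2/4 - 15*j/4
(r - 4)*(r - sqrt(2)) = r^2 - 4*r - sqrt(2)*r + 4*sqrt(2)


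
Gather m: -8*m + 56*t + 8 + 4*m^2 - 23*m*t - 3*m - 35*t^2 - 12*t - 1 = 4*m^2 + m*(-23*t - 11) - 35*t^2 + 44*t + 7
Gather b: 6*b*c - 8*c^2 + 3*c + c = 6*b*c - 8*c^2 + 4*c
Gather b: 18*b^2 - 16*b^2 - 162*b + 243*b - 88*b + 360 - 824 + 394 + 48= 2*b^2 - 7*b - 22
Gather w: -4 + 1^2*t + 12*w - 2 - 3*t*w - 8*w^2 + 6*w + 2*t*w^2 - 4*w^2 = t + w^2*(2*t - 12) + w*(18 - 3*t) - 6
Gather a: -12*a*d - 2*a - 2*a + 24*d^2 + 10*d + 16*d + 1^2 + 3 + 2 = a*(-12*d - 4) + 24*d^2 + 26*d + 6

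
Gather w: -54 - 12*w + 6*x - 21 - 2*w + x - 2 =-14*w + 7*x - 77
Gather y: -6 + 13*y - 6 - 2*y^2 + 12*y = -2*y^2 + 25*y - 12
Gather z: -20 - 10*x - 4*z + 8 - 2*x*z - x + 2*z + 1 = -11*x + z*(-2*x - 2) - 11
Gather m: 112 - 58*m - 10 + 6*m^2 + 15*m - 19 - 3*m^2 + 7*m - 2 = 3*m^2 - 36*m + 81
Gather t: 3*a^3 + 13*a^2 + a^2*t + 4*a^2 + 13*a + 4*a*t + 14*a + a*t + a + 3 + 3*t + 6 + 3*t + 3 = 3*a^3 + 17*a^2 + 28*a + t*(a^2 + 5*a + 6) + 12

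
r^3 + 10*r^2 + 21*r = r*(r + 3)*(r + 7)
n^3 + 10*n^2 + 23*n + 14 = (n + 1)*(n + 2)*(n + 7)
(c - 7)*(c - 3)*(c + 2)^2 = c^4 - 6*c^3 - 15*c^2 + 44*c + 84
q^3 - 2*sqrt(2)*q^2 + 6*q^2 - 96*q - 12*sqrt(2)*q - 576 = (q + 6)*(q - 8*sqrt(2))*(q + 6*sqrt(2))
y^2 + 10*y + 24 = (y + 4)*(y + 6)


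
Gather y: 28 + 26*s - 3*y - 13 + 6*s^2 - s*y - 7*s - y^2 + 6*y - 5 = 6*s^2 + 19*s - y^2 + y*(3 - s) + 10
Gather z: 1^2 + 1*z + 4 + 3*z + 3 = 4*z + 8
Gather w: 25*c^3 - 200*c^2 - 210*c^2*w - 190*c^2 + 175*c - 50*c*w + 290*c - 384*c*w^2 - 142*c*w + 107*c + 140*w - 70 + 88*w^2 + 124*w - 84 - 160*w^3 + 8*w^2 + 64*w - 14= 25*c^3 - 390*c^2 + 572*c - 160*w^3 + w^2*(96 - 384*c) + w*(-210*c^2 - 192*c + 328) - 168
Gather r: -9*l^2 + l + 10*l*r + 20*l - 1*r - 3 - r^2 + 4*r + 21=-9*l^2 + 21*l - r^2 + r*(10*l + 3) + 18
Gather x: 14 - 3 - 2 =9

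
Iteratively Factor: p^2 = (p)*(p)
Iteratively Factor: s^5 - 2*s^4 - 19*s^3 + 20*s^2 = (s - 1)*(s^4 - s^3 - 20*s^2) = s*(s - 1)*(s^3 - s^2 - 20*s) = s^2*(s - 1)*(s^2 - s - 20) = s^2*(s - 5)*(s - 1)*(s + 4)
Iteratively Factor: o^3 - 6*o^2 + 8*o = (o - 4)*(o^2 - 2*o) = (o - 4)*(o - 2)*(o)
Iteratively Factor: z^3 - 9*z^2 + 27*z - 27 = (z - 3)*(z^2 - 6*z + 9) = (z - 3)^2*(z - 3)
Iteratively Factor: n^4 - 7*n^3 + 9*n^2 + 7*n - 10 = (n - 2)*(n^3 - 5*n^2 - n + 5) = (n - 5)*(n - 2)*(n^2 - 1) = (n - 5)*(n - 2)*(n - 1)*(n + 1)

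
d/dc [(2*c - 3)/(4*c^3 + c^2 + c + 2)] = (8*c^3 + 2*c^2 + 2*c - (2*c - 3)*(12*c^2 + 2*c + 1) + 4)/(4*c^3 + c^2 + c + 2)^2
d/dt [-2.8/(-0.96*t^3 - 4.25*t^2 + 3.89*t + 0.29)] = (-8.064*t^2 - 23.8*t + 10.892)/(0.96*t^3 + 4.25*t^2 - 3.89*t - 0.29)^2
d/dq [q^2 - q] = 2*q - 1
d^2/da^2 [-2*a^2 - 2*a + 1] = -4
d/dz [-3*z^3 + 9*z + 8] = 9 - 9*z^2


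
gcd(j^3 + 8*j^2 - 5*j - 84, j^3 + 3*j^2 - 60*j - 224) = j^2 + 11*j + 28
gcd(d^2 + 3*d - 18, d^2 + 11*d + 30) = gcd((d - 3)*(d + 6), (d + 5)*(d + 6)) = d + 6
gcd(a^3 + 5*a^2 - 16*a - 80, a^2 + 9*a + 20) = a^2 + 9*a + 20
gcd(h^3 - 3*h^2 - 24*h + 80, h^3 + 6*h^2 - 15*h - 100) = h^2 + h - 20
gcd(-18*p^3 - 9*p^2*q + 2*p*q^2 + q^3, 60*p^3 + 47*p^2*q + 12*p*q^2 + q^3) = 3*p + q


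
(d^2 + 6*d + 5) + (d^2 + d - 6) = 2*d^2 + 7*d - 1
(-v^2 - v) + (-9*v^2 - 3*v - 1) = -10*v^2 - 4*v - 1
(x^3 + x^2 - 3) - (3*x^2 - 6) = x^3 - 2*x^2 + 3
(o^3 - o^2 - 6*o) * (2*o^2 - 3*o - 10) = 2*o^5 - 5*o^4 - 19*o^3 + 28*o^2 + 60*o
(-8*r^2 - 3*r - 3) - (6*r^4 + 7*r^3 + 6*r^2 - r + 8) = -6*r^4 - 7*r^3 - 14*r^2 - 2*r - 11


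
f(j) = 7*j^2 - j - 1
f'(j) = 14*j - 1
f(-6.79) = 328.52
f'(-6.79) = -96.06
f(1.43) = 11.88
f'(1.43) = 19.02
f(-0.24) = -0.36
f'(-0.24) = -4.36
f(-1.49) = 16.03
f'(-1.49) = -21.86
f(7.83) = 420.33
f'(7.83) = 108.62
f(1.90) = 22.37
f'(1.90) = 25.60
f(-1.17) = 9.75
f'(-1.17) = -17.38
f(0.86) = 3.32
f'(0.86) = 11.04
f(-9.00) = 575.00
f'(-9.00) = -127.00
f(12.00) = 995.00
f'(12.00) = 167.00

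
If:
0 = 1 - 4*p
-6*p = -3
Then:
No Solution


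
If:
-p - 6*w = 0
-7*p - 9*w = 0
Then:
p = 0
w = 0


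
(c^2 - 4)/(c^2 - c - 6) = (c - 2)/(c - 3)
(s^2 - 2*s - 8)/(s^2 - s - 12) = (s + 2)/(s + 3)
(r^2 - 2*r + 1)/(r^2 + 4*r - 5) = (r - 1)/(r + 5)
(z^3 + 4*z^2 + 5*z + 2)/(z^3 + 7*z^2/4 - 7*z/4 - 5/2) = 4*(z + 1)/(4*z - 5)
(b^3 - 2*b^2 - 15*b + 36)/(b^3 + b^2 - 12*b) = (b - 3)/b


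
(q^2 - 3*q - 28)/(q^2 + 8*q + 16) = (q - 7)/(q + 4)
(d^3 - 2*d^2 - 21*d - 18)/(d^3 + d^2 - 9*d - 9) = (d - 6)/(d - 3)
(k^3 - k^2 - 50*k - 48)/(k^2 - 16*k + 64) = (k^2 + 7*k + 6)/(k - 8)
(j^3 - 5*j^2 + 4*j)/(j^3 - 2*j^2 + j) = (j - 4)/(j - 1)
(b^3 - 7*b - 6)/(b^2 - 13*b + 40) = (b^3 - 7*b - 6)/(b^2 - 13*b + 40)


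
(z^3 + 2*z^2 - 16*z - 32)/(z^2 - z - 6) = (z^2 - 16)/(z - 3)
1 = 1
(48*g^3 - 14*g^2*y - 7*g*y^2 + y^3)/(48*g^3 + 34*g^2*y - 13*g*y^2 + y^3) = (-6*g^2 + g*y + y^2)/(-6*g^2 - 5*g*y + y^2)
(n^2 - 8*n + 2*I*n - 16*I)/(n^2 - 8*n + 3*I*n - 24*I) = (n + 2*I)/(n + 3*I)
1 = 1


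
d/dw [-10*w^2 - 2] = -20*w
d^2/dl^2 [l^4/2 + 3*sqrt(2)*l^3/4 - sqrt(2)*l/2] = 3*l*(4*l + 3*sqrt(2))/2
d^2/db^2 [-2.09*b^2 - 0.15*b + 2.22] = -4.18000000000000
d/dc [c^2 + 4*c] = 2*c + 4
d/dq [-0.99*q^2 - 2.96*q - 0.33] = -1.98*q - 2.96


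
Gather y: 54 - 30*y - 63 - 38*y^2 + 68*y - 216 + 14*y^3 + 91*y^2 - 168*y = 14*y^3 + 53*y^2 - 130*y - 225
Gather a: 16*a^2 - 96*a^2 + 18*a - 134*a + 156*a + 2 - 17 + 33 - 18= -80*a^2 + 40*a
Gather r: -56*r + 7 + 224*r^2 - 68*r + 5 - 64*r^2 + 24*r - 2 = 160*r^2 - 100*r + 10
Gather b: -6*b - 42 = -6*b - 42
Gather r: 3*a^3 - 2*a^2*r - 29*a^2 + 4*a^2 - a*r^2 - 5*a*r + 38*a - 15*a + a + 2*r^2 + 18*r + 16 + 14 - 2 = 3*a^3 - 25*a^2 + 24*a + r^2*(2 - a) + r*(-2*a^2 - 5*a + 18) + 28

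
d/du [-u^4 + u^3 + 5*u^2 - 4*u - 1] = -4*u^3 + 3*u^2 + 10*u - 4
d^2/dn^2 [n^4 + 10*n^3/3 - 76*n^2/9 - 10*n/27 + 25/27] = 12*n^2 + 20*n - 152/9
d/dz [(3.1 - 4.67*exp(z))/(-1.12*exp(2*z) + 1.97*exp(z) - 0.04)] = (-5.2304*exp(2*z) + 6.944*exp(z) - 5.9202)*exp(z)/(1.2544*exp(4*z) - 4.4128*exp(3*z) + 3.9705*exp(2*z) - 0.1576*exp(z) + 0.0016)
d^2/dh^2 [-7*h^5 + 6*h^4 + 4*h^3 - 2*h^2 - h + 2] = -140*h^3 + 72*h^2 + 24*h - 4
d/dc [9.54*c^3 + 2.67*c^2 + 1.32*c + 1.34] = 28.62*c^2 + 5.34*c + 1.32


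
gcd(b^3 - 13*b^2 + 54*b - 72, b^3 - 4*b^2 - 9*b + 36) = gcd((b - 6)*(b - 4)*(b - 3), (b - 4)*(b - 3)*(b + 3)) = b^2 - 7*b + 12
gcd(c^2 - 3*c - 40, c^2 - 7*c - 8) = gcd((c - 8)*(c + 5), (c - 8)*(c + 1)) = c - 8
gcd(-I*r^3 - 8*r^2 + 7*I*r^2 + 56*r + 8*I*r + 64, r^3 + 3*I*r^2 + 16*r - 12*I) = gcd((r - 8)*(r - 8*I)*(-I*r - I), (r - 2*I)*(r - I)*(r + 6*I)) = 1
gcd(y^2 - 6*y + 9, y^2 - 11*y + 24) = y - 3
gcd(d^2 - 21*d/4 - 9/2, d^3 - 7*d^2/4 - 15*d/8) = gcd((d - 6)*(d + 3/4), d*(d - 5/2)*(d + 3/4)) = d + 3/4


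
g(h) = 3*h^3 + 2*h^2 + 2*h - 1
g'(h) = 9*h^2 + 4*h + 2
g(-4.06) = -176.92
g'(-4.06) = 134.11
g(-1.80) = -15.62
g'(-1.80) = 23.96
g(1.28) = 11.13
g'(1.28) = 21.87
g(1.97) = 33.64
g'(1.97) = 44.81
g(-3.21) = -86.04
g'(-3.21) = 81.90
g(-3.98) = -166.41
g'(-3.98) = 128.64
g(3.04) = 107.85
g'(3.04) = 97.33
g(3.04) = 107.85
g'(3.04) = 97.33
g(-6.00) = -589.00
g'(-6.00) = 302.00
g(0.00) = -1.00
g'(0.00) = 2.00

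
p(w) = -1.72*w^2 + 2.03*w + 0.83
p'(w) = 2.03 - 3.44*w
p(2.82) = -7.12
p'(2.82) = -7.67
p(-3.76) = -31.12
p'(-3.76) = 14.96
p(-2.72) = -17.42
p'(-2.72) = 11.39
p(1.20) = 0.79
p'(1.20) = -2.10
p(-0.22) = 0.30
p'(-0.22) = 2.79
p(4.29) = -22.12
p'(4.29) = -12.73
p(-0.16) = 0.46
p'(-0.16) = 2.58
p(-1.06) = -3.25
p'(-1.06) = 5.68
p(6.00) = -48.91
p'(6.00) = -18.61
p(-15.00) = -416.62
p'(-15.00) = 53.63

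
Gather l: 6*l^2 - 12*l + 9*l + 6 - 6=6*l^2 - 3*l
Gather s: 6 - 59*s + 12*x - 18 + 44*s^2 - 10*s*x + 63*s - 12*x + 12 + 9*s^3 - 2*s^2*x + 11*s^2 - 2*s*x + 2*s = 9*s^3 + s^2*(55 - 2*x) + s*(6 - 12*x)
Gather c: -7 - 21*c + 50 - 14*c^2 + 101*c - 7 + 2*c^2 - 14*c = -12*c^2 + 66*c + 36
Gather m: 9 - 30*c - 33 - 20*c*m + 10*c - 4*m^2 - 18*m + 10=-20*c - 4*m^2 + m*(-20*c - 18) - 14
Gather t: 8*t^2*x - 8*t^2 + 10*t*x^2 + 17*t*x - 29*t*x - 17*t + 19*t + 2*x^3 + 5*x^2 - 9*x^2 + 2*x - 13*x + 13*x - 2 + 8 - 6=t^2*(8*x - 8) + t*(10*x^2 - 12*x + 2) + 2*x^3 - 4*x^2 + 2*x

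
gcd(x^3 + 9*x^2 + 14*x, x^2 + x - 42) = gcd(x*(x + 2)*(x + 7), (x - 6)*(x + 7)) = x + 7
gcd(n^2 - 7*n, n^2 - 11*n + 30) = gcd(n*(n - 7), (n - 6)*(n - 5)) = 1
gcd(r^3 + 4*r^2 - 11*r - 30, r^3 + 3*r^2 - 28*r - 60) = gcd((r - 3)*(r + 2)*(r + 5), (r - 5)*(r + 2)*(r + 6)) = r + 2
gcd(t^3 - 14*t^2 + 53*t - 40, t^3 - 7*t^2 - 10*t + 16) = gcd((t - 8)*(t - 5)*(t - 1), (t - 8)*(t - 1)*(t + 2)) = t^2 - 9*t + 8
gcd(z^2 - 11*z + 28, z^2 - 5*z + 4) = z - 4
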